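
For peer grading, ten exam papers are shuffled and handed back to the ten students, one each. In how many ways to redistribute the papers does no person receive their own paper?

1334961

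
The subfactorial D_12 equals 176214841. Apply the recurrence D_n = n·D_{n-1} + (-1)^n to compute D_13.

2290792932

D_13 = 13·176214841 - 1 = 2290792932.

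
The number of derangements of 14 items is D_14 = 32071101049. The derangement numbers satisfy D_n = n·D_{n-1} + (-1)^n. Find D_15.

D_15 = 15·32071101049 - 1 = 481066515734.

481066515734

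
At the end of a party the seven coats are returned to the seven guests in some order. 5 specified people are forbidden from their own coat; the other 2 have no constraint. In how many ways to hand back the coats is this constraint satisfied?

2428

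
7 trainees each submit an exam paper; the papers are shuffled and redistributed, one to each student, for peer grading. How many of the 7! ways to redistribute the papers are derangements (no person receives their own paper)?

1854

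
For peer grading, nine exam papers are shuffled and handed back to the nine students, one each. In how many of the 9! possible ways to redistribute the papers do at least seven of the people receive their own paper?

# with exactly i fixed is C(9,i)·!(9-i); sum over i=7..9:
  i=7: C(9,7)·!2 = 36·1 = 36
  i=8: C(9,8)·!1 = 9·0 = 0
  i=9: C(9,9)·!0 = 1·1 = 1
Total = 37.

37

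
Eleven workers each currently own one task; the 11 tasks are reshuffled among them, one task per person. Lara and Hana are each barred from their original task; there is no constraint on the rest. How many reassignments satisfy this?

33022080

Inclusion-exclusion on the 2 forbidden self-matches:
Σ_{j=0}^{2} (-1)^j C(2,j)(11-j)!
= C(2,0)·11! - C(2,1)·10! + C(2,2)·9!
= 39916800 - 7257600 + 362880
= 33022080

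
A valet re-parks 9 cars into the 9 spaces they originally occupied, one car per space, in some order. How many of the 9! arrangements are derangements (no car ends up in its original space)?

133496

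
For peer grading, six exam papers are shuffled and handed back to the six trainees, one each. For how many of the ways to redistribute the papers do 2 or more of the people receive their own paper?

191

Sum C(6,i)·!(6-i) for i = 2..6:
  i=2: C(6,2)·!4 = 15·9 = 135
  i=3: C(6,3)·!3 = 20·2 = 40
  i=4: C(6,4)·!2 = 15·1 = 15
  i=5: C(6,5)·!1 = 6·0 = 0
  i=6: C(6,6)·!0 = 1·1 = 1
Total = 191.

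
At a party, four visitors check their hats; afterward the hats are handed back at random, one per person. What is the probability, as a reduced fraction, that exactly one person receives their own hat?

Favorable outcomes: C(4,1)·!3 = 4·2 = 8.
Total outcomes: 4! = 24.
Probability = 8/24 = 1/3.

1/3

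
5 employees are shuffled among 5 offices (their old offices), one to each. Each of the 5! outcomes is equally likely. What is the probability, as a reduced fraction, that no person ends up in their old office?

Favorable outcomes: !5 = 44.
Total outcomes: 5! = 120.
Probability = 44/120 = 11/30.

11/30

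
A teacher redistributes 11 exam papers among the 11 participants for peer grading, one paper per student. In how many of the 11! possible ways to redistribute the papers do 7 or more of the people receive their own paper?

3356

Sum C(11,i)·!(11-i) for i = 7..11:
  i=7: C(11,7)·!4 = 330·9 = 2970
  i=8: C(11,8)·!3 = 165·2 = 330
  i=9: C(11,9)·!2 = 55·1 = 55
  i=10: C(11,10)·!1 = 11·0 = 0
  i=11: C(11,11)·!0 = 1·1 = 1
Total = 3356.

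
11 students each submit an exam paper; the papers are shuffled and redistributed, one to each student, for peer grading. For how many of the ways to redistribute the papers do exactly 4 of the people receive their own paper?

611820

Pick the 4 fixed positions: C(11,4) = 330 ways.
The other 7 form a derangement: !7 = 1854.
Total: 330 × 1854 = 611820.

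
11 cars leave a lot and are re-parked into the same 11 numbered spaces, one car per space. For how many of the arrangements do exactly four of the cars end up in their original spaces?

611820

Choose which 4 of the 11 are fixed: C(11,4) = 330.
The other 7 form a derangement: !7 = 1854.
Total: 330 × 1854 = 611820.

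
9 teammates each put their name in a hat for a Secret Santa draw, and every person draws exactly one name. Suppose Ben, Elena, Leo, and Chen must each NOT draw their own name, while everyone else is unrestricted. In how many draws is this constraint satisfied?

Let A_j be the event that the j-th constrained one is fixed. By inclusion-exclusion over the 4 events:
Σ_{j=0}^{4} (-1)^j C(4,j)(9-j)!
= C(4,0)·9! - C(4,1)·8! + C(4,2)·7! - C(4,3)·6! + C(4,4)·5!
= 362880 - 161280 + 30240 - 2880 + 120
= 229080

229080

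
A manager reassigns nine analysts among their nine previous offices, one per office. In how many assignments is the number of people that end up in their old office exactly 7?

Pick the 7 fixed positions: C(9,7) = 36 ways.
The other 2 form a derangement: !2 = 1.
Total: 36 × 1 = 36.

36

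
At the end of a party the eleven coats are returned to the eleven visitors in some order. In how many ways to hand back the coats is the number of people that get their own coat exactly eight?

330

Choose which 8 of the 11 are fixed: C(11,8) = 165.
The other 3 form a derangement: !3 = 2.
Total: 165 × 2 = 330.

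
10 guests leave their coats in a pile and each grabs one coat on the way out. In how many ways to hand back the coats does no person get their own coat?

1334961

!10 = 10! · Σ_{k=0}^{10} (-1)^k/k!
= 10! - 10!/1! + 10!/2! - 10!/3! + 10!/4! - 10!/5! + 10!/6! - 10!/7! + 10!/8! - 10!/9! + 10!/10!
= 3628800 - 3628800 + 1814400 - 604800 + 151200 - 30240 + 5040 - 720 + 90 - 10 + 1
= 1334961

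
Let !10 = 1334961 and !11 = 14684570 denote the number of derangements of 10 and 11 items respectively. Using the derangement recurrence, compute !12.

176214841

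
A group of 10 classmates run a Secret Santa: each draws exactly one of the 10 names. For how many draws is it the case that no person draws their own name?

1334961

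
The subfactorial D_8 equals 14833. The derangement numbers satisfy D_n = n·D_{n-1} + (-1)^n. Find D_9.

133496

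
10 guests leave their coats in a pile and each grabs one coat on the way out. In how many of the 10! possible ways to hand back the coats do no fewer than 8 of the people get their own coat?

46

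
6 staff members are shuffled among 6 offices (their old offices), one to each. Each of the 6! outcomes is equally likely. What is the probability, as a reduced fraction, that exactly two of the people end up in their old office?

3/16

Favorable outcomes: C(6,2)·!4 = 15·9 = 135.
Total outcomes: 6! = 720.
Probability = 135/720 = 3/16.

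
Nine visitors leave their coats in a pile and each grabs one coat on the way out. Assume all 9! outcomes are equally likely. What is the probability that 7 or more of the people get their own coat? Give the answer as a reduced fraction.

Favorable outcomes: Σ_{i≥7} C(9,i)·!(9-i) = 36·1 + 9·0 + 1·1 = 37.
Total outcomes: 9! = 362880.
Probability = 37/362880 = 37/362880.

37/362880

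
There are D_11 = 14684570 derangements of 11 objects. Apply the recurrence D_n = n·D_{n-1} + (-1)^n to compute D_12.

176214841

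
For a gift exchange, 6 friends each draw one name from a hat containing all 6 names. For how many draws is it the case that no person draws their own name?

By inclusion-exclusion, !6 = Σ (-1)^k · 6!/k! for k=0..6
= 6! - 6!/1! + 6!/2! - 6!/3! + 6!/4! - 6!/5! + 6!/6!
= 720 - 720 + 360 - 120 + 30 - 6 + 1
= 265

265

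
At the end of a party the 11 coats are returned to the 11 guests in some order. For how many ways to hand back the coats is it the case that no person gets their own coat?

14684570

!11 = 11! · Σ_{k=0}^{11} (-1)^k/k!
= 11! - 11!/1! + 11!/2! - 11!/3! + 11!/4! - 11!/5! + 11!/6! - 11!/7! + 11!/8! - 11!/9! + 11!/10! - 11!/11!
= 39916800 - 39916800 + 19958400 - 6652800 + 1663200 - 332640 + 55440 - 7920 + 990 - 110 + 11 - 1
= 14684570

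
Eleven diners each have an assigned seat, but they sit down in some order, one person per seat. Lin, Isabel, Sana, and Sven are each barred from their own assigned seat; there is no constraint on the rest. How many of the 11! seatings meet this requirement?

27422640

Let A_j be the event that the j-th constrained one is fixed. By inclusion-exclusion over the 4 events:
Σ_{j=0}^{4} (-1)^j C(4,j)(11-j)!
= C(4,0)·11! - C(4,1)·10! + C(4,2)·9! - C(4,3)·8! + C(4,4)·7!
= 39916800 - 14515200 + 2177280 - 161280 + 5040
= 27422640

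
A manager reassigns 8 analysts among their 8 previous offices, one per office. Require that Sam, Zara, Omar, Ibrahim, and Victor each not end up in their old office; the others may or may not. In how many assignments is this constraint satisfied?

21234

Inclusion-exclusion on the 5 forbidden self-matches:
Σ_{j=0}^{5} (-1)^j C(5,j)(8-j)!
= C(5,0)·8! - C(5,1)·7! + C(5,2)·6! - C(5,3)·5! + C(5,4)·4! - C(5,5)·3!
= 40320 - 25200 + 7200 - 1200 + 120 - 6
= 21234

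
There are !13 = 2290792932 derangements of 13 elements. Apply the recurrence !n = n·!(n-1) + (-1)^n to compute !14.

!14 = 14·2290792932 + 1 = 32071101049.

32071101049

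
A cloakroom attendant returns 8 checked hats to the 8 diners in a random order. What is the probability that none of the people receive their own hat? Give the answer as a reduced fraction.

2119/5760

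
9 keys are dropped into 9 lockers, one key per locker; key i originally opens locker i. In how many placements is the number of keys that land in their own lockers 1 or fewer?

266993

# with exactly i fixed is C(9,i)·!(9-i); sum over i=0..1:
  i=0: C(9,0)·!9 = 1·133496 = 133496
  i=1: C(9,1)·!8 = 9·14833 = 133497
Total = 266993.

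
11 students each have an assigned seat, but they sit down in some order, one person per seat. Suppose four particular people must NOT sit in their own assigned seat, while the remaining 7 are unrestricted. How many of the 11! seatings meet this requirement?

27422640

Let A_j be the event that the j-th constrained one is fixed. By inclusion-exclusion over the 4 events:
Σ_{j=0}^{4} (-1)^j C(4,j)(11-j)!
= C(4,0)·11! - C(4,1)·10! + C(4,2)·9! - C(4,3)·8! + C(4,4)·7!
= 39916800 - 14515200 + 2177280 - 161280 + 5040
= 27422640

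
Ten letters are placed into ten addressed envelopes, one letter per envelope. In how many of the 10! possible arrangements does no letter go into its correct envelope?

Recurrence: !10 = 9·(!9 + !8).
!10 = 9·(133496 + 14833) = 9·148329 = 1334961

1334961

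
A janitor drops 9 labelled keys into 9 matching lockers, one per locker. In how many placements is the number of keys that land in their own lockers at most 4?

361541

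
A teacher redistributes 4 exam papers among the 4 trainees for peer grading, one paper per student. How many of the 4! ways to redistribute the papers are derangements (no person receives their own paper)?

9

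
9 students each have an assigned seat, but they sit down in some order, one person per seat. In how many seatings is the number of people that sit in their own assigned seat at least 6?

# with exactly i fixed is C(9,i)·!(9-i); sum over i=6..9:
  i=6: C(9,6)·!3 = 84·2 = 168
  i=7: C(9,7)·!2 = 36·1 = 36
  i=8: C(9,8)·!1 = 9·0 = 0
  i=9: C(9,9)·!0 = 1·1 = 1
Total = 205.

205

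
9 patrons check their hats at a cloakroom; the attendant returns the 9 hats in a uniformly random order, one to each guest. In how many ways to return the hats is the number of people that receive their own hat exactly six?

168

Pick the 6 fixed positions: C(9,6) = 84 ways.
The other 3 form a derangement: !3 = 2.
Total: 84 × 2 = 168.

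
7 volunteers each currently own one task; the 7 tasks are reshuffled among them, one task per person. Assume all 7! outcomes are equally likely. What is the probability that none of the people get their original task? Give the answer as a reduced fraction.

103/280

Favorable outcomes: !7 = 1854.
Total outcomes: 7! = 5040.
Probability = 1854/5040 = 103/280.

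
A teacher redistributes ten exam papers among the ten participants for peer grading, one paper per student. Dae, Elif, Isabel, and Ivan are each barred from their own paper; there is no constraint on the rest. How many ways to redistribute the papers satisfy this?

2399760

Let A_j be the event that the j-th constrained one is fixed. By inclusion-exclusion over the 4 events:
Σ_{j=0}^{4} (-1)^j C(4,j)(10-j)!
= C(4,0)·10! - C(4,1)·9! + C(4,2)·8! - C(4,3)·7! + C(4,4)·6!
= 3628800 - 1451520 + 241920 - 20160 + 720
= 2399760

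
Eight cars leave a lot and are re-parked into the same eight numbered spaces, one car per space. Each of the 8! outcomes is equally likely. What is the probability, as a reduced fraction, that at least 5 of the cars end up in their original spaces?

47/13440

Favorable outcomes: Σ_{i≥5} C(8,i)·!(8-i) = 56·2 + 28·1 + 8·0 + 1·1 = 141.
Total outcomes: 8! = 40320.
Probability = 141/40320 = 47/13440.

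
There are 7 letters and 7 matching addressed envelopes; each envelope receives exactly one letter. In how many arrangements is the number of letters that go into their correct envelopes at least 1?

# with exactly i fixed is C(7,i)·!(7-i); sum over i=1..7:
  i=1: C(7,1)·!6 = 7·265 = 1855
  i=2: C(7,2)·!5 = 21·44 = 924
  i=3: C(7,3)·!4 = 35·9 = 315
  i=4: C(7,4)·!3 = 35·2 = 70
  i=5: C(7,5)·!2 = 21·1 = 21
  i=6: C(7,6)·!1 = 7·0 = 0
  i=7: C(7,7)·!0 = 1·1 = 1
Total = 3186.

3186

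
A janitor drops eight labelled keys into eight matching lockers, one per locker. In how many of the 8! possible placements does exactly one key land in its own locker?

14832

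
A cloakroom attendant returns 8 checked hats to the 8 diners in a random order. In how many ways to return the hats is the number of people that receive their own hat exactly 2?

7420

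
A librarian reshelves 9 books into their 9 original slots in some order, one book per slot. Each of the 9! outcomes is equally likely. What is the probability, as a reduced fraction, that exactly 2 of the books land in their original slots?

Favorable outcomes: C(9,2)·!7 = 36·1854 = 66744.
Total outcomes: 9! = 362880.
Probability = 66744/362880 = 103/560.

103/560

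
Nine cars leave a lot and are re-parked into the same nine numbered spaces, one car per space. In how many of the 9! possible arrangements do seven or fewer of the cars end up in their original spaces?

362879

Sum C(9,i)·!(9-i) for i = 0..7:
  i=0: C(9,0)·!9 = 1·133496 = 133496
  i=1: C(9,1)·!8 = 9·14833 = 133497
  i=2: C(9,2)·!7 = 36·1854 = 66744
  i=3: C(9,3)·!6 = 84·265 = 22260
  i=4: C(9,4)·!5 = 126·44 = 5544
  i=5: C(9,5)·!4 = 126·9 = 1134
  i=6: C(9,6)·!3 = 84·2 = 168
  i=7: C(9,7)·!2 = 36·1 = 36
Total = 362879.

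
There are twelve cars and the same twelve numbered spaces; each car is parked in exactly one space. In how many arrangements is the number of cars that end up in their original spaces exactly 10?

66

Choose which 10 of the 12 are fixed: C(12,10) = 66.
The other 2 form a derangement: !2 = 1.
Total: 66 × 1 = 66.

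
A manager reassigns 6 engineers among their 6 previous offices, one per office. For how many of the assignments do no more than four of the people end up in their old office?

719

Sum C(6,i)·!(6-i) for i = 0..4:
  i=0: C(6,0)·!6 = 1·265 = 265
  i=1: C(6,1)·!5 = 6·44 = 264
  i=2: C(6,2)·!4 = 15·9 = 135
  i=3: C(6,3)·!3 = 20·2 = 40
  i=4: C(6,4)·!2 = 15·1 = 15
Total = 719.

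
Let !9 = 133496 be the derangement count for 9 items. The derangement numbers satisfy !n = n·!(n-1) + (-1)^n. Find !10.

1334961

!10 = 10·133496 + 1 = 1334961.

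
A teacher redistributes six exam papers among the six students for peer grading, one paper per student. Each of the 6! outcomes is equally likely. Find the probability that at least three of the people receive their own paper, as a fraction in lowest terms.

Favorable outcomes: Σ_{i≥3} C(6,i)·!(6-i) = 20·2 + 15·1 + 6·0 + 1·1 = 56.
Total outcomes: 6! = 720.
Probability = 56/720 = 7/90.

7/90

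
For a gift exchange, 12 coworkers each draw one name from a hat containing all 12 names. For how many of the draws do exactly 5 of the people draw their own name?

1468368

Pick the 5 fixed positions: C(12,5) = 792 ways.
The other 7 form a derangement: !7 = 1854.
Total: 792 × 1854 = 1468368.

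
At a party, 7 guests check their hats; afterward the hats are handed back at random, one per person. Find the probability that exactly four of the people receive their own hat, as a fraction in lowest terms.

1/72

Favorable outcomes: C(7,4)·!3 = 35·2 = 70.
Total outcomes: 7! = 5040.
Probability = 70/5040 = 1/72.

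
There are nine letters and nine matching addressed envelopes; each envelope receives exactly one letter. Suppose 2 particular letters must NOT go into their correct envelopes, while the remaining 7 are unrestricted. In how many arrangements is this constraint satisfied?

287280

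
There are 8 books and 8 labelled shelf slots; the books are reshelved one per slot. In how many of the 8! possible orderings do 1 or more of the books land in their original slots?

25487

Sum C(8,i)·!(8-i) for i = 1..8:
  i=1: C(8,1)·!7 = 8·1854 = 14832
  i=2: C(8,2)·!6 = 28·265 = 7420
  i=3: C(8,3)·!5 = 56·44 = 2464
  i=4: C(8,4)·!4 = 70·9 = 630
  i=5: C(8,5)·!3 = 56·2 = 112
  i=6: C(8,6)·!2 = 28·1 = 28
  i=7: C(8,7)·!1 = 8·0 = 0
  i=8: C(8,8)·!0 = 1·1 = 1
Total = 25487.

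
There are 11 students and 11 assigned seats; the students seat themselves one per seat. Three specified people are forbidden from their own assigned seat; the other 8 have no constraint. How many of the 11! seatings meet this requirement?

Let A_j be the event that the j-th constrained one is fixed. By inclusion-exclusion over the 3 events:
Σ_{j=0}^{3} (-1)^j C(3,j)(11-j)!
= C(3,0)·11! - C(3,1)·10! + C(3,2)·9! - C(3,3)·8!
= 39916800 - 10886400 + 1088640 - 40320
= 30078720

30078720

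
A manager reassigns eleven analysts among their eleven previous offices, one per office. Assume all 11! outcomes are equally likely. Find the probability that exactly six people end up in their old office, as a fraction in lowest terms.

11/21600

Favorable outcomes: C(11,6)·!5 = 462·44 = 20328.
Total outcomes: 11! = 39916800.
Probability = 20328/39916800 = 11/21600.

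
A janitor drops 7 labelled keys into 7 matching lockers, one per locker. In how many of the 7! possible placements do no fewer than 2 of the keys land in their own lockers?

1331

Sum C(7,i)·!(7-i) for i = 2..7:
  i=2: C(7,2)·!5 = 21·44 = 924
  i=3: C(7,3)·!4 = 35·9 = 315
  i=4: C(7,4)·!3 = 35·2 = 70
  i=5: C(7,5)·!2 = 21·1 = 21
  i=6: C(7,6)·!1 = 7·0 = 0
  i=7: C(7,7)·!0 = 1·1 = 1
Total = 1331.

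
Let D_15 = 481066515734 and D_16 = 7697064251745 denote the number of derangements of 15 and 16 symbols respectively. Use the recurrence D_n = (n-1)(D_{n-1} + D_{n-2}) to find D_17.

D_17 = (17-1)·(D_16 + D_15) = 16·(7697064251745 + 481066515734) = 16·8178130767479 = 130850092279664.

130850092279664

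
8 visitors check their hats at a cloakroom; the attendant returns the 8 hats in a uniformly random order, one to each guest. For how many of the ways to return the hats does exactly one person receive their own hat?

14832

Pick the single fixed position: C(8,1) = 8 ways.
The remaining 7 must be deranged: !7 = 1854.
Total: 8 × 1854 = 14832.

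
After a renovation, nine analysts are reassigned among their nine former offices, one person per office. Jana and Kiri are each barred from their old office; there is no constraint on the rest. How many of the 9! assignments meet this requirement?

287280

Let A_j be the event that the j-th constrained one is fixed. By inclusion-exclusion over the 2 events:
Σ_{j=0}^{2} (-1)^j C(2,j)(9-j)!
= C(2,0)·9! - C(2,1)·8! + C(2,2)·7!
= 362880 - 80640 + 5040
= 287280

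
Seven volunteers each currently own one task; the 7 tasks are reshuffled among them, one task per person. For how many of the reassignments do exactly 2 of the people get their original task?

Choose which 2 of the 7 are fixed: C(7,2) = 21.
The other 5 form a derangement: !5 = 44.
Total: 21 × 44 = 924.

924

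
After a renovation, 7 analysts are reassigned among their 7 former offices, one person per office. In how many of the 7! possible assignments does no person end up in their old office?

1854

!7 = 7! · Σ_{k=0}^{7} (-1)^k/k!
= 7! - 7!/1! + 7!/2! - 7!/3! + 7!/4! - 7!/5! + 7!/6! - 7!/7!
= 5040 - 5040 + 2520 - 840 + 210 - 42 + 7 - 1
= 1854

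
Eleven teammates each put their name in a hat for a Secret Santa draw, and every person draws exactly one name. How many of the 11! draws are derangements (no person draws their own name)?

Recurrence: !11 = 10·(!10 + !9).
!11 = 10·(1334961 + 133496) = 10·1468457 = 14684570

14684570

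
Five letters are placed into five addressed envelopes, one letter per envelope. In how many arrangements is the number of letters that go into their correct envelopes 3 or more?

# with exactly i fixed is C(5,i)·!(5-i); sum over i=3..5:
  i=3: C(5,3)·!2 = 10·1 = 10
  i=4: C(5,4)·!1 = 5·0 = 0
  i=5: C(5,5)·!0 = 1·1 = 1
Total = 11.

11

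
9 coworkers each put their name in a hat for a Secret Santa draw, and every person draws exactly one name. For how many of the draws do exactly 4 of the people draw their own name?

5544

Pick the 4 fixed positions: C(9,4) = 126 ways.
The remaining 5 must be deranged: !5 = 44.
Total: 126 × 44 = 5544.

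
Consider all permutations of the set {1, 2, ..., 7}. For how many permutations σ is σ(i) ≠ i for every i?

1854

Recurrence: !7 = 7·!6 + (-1)^7.
!7 = 7·265 - 1 = 1854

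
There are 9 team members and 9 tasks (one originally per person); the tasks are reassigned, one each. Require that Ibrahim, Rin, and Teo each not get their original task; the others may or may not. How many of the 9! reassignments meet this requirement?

Let A_j be the event that the j-th constrained one is fixed. By inclusion-exclusion over the 3 events:
Σ_{j=0}^{3} (-1)^j C(3,j)(9-j)!
= C(3,0)·9! - C(3,1)·8! + C(3,2)·7! - C(3,3)·6!
= 362880 - 120960 + 15120 - 720
= 256320

256320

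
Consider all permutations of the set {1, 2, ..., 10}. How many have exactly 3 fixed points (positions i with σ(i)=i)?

Choose which 3 of the 10 are fixed: C(10,3) = 120.
The other 7 form a derangement: !7 = 1854.
Total: 120 × 1854 = 222480.

222480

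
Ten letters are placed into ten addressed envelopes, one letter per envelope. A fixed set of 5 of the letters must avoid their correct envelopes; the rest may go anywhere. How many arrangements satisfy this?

Let A_j be the event that the j-th constrained one is fixed. By inclusion-exclusion over the 5 events:
Σ_{j=0}^{5} (-1)^j C(5,j)(10-j)!
= C(5,0)·10! - C(5,1)·9! + C(5,2)·8! - C(5,3)·7! + C(5,4)·6! - C(5,5)·5!
= 3628800 - 1814400 + 403200 - 50400 + 3600 - 120
= 2170680

2170680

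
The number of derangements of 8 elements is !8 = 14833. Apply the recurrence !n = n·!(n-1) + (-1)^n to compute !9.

!9 = 9·14833 - 1 = 133496.

133496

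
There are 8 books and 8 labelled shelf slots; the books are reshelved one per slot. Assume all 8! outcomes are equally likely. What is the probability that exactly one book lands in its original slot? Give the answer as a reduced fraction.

103/280

Favorable outcomes: C(8,1)·!7 = 8·1854 = 14832.
Total outcomes: 8! = 40320.
Probability = 14832/40320 = 103/280.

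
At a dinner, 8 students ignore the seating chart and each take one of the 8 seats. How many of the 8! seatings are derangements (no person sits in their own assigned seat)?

!8 is the nearest integer to 8!/e.
8! = 40320, and 40320/e ≈ 14832.90, so !8 = 14833.

14833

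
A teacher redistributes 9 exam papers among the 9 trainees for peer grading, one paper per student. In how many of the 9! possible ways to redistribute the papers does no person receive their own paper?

133496

The number of derangements of 9 is !9 = Σ_{k=0}^{9} (-1)^k·9!/k!
= 9! - 9!/1! + 9!/2! - 9!/3! + 9!/4! - 9!/5! + 9!/6! - 9!/7! + 9!/8! - 9!/9!
= 362880 - 362880 + 181440 - 60480 + 15120 - 3024 + 504 - 72 + 9 - 1
= 133496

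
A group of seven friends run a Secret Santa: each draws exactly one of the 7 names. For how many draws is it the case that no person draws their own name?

1854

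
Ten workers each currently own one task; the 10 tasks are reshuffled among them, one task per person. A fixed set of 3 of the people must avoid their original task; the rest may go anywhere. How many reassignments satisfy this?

2656080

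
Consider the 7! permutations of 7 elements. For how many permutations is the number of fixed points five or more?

22

Sum C(7,i)·!(7-i) for i = 5..7:
  i=5: C(7,5)·!2 = 21·1 = 21
  i=6: C(7,6)·!1 = 7·0 = 0
  i=7: C(7,7)·!0 = 1·1 = 1
Total = 22.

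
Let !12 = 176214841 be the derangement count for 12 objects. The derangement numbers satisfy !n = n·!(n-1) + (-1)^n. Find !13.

!13 = 13·176214841 - 1 = 2290792932.

2290792932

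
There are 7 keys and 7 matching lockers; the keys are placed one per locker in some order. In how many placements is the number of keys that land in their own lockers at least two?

# with exactly i fixed is C(7,i)·!(7-i); sum over i=2..7:
  i=2: C(7,2)·!5 = 21·44 = 924
  i=3: C(7,3)·!4 = 35·9 = 315
  i=4: C(7,4)·!3 = 35·2 = 70
  i=5: C(7,5)·!2 = 21·1 = 21
  i=6: C(7,6)·!1 = 7·0 = 0
  i=7: C(7,7)·!0 = 1·1 = 1
Total = 1331.

1331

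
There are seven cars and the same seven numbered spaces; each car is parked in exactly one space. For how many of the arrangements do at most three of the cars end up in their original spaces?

Sum C(7,i)·!(7-i) for i = 0..3:
  i=0: C(7,0)·!7 = 1·1854 = 1854
  i=1: C(7,1)·!6 = 7·265 = 1855
  i=2: C(7,2)·!5 = 21·44 = 924
  i=3: C(7,3)·!4 = 35·9 = 315
Total = 4948.

4948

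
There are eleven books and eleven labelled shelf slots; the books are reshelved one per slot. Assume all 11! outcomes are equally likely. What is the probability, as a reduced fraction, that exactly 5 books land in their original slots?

53/17280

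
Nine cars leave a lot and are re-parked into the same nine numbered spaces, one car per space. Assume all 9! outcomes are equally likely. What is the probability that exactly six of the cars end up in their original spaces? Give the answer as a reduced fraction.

1/2160

Favorable outcomes: C(9,6)·!3 = 84·2 = 168.
Total outcomes: 9! = 362880.
Probability = 168/362880 = 1/2160.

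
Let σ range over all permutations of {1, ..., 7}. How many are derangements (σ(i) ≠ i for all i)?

The subfactorial !7 = [7!/e] (nearest integer).
7! = 5040, and 5040/e ≈ 1854.11, so !7 = 1854.

1854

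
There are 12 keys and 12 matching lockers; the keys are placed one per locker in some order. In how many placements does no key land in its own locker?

Recurrence: !12 = 11·(!11 + !10).
!12 = 11·(14684570 + 1334961) = 11·16019531 = 176214841

176214841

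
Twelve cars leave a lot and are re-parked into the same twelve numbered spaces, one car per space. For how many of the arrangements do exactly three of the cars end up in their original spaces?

Pick the 3 fixed positions: C(12,3) = 220 ways.
The other 9 form a derangement: !9 = 133496.
Total: 220 × 133496 = 29369120.

29369120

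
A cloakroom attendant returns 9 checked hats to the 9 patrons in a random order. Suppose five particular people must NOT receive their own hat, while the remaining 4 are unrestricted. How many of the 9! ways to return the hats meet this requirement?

205056

Let A_j be the event that the j-th constrained one is fixed. By inclusion-exclusion over the 5 events:
Σ_{j=0}^{5} (-1)^j C(5,j)(9-j)!
= C(5,0)·9! - C(5,1)·8! + C(5,2)·7! - C(5,3)·6! + C(5,4)·5! - C(5,5)·4!
= 362880 - 201600 + 50400 - 7200 + 600 - 24
= 205056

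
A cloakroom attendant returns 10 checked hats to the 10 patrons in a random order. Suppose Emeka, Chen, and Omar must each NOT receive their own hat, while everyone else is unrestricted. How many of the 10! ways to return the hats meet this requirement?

2656080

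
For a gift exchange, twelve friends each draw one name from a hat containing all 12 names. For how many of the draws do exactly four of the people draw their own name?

7342335

Pick the 4 fixed positions: C(12,4) = 495 ways.
The other 8 form a derangement: !8 = 14833.
Total: 495 × 14833 = 7342335.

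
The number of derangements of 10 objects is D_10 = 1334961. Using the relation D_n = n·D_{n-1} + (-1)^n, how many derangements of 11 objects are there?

14684570

D_11 = 11·1334961 - 1 = 14684570.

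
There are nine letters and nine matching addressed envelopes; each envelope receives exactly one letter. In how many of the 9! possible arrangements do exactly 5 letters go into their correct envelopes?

Pick the 5 fixed positions: C(9,5) = 126 ways.
The remaining 4 must be deranged: !4 = 9.
Total: 126 × 9 = 1134.

1134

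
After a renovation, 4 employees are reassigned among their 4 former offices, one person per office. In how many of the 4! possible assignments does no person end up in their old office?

By inclusion-exclusion, !4 = Σ (-1)^k · 4!/k! for k=0..4
= 4! - 4!/1! + 4!/2! - 4!/3! + 4!/4!
= 24 - 24 + 12 - 4 + 1
= 9

9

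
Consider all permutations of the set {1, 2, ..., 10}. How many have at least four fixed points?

68914

# with exactly i fixed is C(10,i)·!(10-i); sum over i=4..10:
  i=4: C(10,4)·!6 = 210·265 = 55650
  i=5: C(10,5)·!5 = 252·44 = 11088
  i=6: C(10,6)·!4 = 210·9 = 1890
  i=7: C(10,7)·!3 = 120·2 = 240
  i=8: C(10,8)·!2 = 45·1 = 45
  i=9: C(10,9)·!1 = 10·0 = 0
  i=10: C(10,10)·!0 = 1·1 = 1
Total = 68914.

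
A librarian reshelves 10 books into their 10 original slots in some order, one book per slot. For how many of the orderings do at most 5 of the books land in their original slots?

# with exactly i fixed is C(10,i)·!(10-i); sum over i=0..5:
  i=0: C(10,0)·!10 = 1·1334961 = 1334961
  i=1: C(10,1)·!9 = 10·133496 = 1334960
  i=2: C(10,2)·!8 = 45·14833 = 667485
  i=3: C(10,3)·!7 = 120·1854 = 222480
  i=4: C(10,4)·!6 = 210·265 = 55650
  i=5: C(10,5)·!5 = 252·44 = 11088
Total = 3626624.

3626624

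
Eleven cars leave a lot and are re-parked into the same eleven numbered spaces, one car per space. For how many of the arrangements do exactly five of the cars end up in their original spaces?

122430

Choose which 5 of the 11 are fixed: C(11,5) = 462.
The remaining 6 must be deranged: !6 = 265.
Total: 462 × 265 = 122430.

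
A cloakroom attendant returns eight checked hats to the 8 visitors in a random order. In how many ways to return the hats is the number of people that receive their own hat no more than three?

39549

Sum C(8,i)·!(8-i) for i = 0..3:
  i=0: C(8,0)·!8 = 1·14833 = 14833
  i=1: C(8,1)·!7 = 8·1854 = 14832
  i=2: C(8,2)·!6 = 28·265 = 7420
  i=3: C(8,3)·!5 = 56·44 = 2464
Total = 39549.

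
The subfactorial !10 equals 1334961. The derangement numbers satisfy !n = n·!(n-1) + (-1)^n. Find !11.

14684570

!11 = 11·1334961 - 1 = 14684570.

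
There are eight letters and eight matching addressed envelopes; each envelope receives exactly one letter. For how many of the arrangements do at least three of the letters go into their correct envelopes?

3235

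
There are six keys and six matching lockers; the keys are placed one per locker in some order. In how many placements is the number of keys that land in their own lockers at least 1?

455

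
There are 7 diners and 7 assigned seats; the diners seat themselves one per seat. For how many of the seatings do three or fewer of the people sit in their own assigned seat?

4948

# with exactly i fixed is C(7,i)·!(7-i); sum over i=0..3:
  i=0: C(7,0)·!7 = 1·1854 = 1854
  i=1: C(7,1)·!6 = 7·265 = 1855
  i=2: C(7,2)·!5 = 21·44 = 924
  i=3: C(7,3)·!4 = 35·9 = 315
Total = 4948.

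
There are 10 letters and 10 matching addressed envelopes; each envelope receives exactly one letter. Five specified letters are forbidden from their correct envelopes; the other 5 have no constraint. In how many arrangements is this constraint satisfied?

2170680

Let A_j be the event that the j-th constrained one is fixed. By inclusion-exclusion over the 5 events:
Σ_{j=0}^{5} (-1)^j C(5,j)(10-j)!
= C(5,0)·10! - C(5,1)·9! + C(5,2)·8! - C(5,3)·7! + C(5,4)·6! - C(5,5)·5!
= 3628800 - 1814400 + 403200 - 50400 + 3600 - 120
= 2170680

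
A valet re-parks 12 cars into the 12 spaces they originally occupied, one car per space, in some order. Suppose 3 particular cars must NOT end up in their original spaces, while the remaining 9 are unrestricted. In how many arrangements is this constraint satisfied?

Inclusion-exclusion on the 3 forbidden self-matches:
Σ_{j=0}^{3} (-1)^j C(3,j)(12-j)!
= C(3,0)·12! - C(3,1)·11! + C(3,2)·10! - C(3,3)·9!
= 479001600 - 119750400 + 10886400 - 362880
= 369774720

369774720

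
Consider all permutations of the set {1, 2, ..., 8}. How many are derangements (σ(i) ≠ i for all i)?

By inclusion-exclusion, !8 = Σ (-1)^k · 8!/k! for k=0..8
= 8! - 8!/1! + 8!/2! - 8!/3! + 8!/4! - 8!/5! + 8!/6! - 8!/7! + 8!/8!
= 40320 - 40320 + 20160 - 6720 + 1680 - 336 + 56 - 8 + 1
= 14833

14833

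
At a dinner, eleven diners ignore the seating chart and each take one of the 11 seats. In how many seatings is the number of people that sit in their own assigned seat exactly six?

Choose which 6 of the 11 are fixed: C(11,6) = 462.
The remaining 5 must be deranged: !5 = 44.
Total: 462 × 44 = 20328.

20328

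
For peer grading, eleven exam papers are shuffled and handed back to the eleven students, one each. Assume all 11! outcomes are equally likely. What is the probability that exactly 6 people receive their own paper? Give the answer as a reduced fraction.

Favorable outcomes: C(11,6)·!5 = 462·44 = 20328.
Total outcomes: 11! = 39916800.
Probability = 20328/39916800 = 11/21600.

11/21600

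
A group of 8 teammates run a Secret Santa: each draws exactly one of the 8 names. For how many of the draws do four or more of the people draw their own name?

Sum C(8,i)·!(8-i) for i = 4..8:
  i=4: C(8,4)·!4 = 70·9 = 630
  i=5: C(8,5)·!3 = 56·2 = 112
  i=6: C(8,6)·!2 = 28·1 = 28
  i=7: C(8,7)·!1 = 8·0 = 0
  i=8: C(8,8)·!0 = 1·1 = 1
Total = 771.

771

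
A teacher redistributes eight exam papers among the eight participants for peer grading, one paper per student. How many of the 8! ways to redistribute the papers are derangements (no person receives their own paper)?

!8 is the nearest integer to 8!/e.
8! = 40320, and 40320/e ≈ 14832.90, so !8 = 14833.

14833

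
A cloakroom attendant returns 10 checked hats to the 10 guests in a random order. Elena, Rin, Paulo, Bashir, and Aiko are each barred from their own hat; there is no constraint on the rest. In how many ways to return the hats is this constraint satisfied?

2170680

Inclusion-exclusion on the 5 forbidden self-matches:
Σ_{j=0}^{5} (-1)^j C(5,j)(10-j)!
= C(5,0)·10! - C(5,1)·9! + C(5,2)·8! - C(5,3)·7! + C(5,4)·6! - C(5,5)·5!
= 3628800 - 1814400 + 403200 - 50400 + 3600 - 120
= 2170680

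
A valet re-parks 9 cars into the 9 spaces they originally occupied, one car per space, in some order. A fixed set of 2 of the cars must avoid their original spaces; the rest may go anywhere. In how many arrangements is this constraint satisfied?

287280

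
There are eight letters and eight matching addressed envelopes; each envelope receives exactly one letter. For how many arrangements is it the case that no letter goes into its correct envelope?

Recurrence: !8 = 7·(!7 + !6).
!8 = 7·(1854 + 265) = 7·2119 = 14833

14833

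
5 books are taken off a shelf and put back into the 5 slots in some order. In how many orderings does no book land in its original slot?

!5 = 5! · Σ_{k=0}^{5} (-1)^k/k!
= 5! - 5!/1! + 5!/2! - 5!/3! + 5!/4! - 5!/5!
= 120 - 120 + 60 - 20 + 5 - 1
= 44

44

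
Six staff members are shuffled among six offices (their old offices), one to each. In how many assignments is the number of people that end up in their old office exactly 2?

135

Choose which 2 of the 6 are fixed: C(6,2) = 15.
The remaining 4 must be deranged: !4 = 9.
Total: 15 × 9 = 135.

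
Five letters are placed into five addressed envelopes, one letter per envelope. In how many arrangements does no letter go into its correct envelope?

By inclusion-exclusion, !5 = Σ (-1)^k · 5!/k! for k=0..5
= 5! - 5!/1! + 5!/2! - 5!/3! + 5!/4! - 5!/5!
= 120 - 120 + 60 - 20 + 5 - 1
= 44

44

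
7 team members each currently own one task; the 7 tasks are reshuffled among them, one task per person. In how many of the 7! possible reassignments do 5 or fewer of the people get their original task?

5039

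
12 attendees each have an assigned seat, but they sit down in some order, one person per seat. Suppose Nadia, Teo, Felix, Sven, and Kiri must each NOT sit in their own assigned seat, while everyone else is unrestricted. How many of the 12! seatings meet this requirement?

312273360

Inclusion-exclusion on the 5 forbidden self-matches:
Σ_{j=0}^{5} (-1)^j C(5,j)(12-j)!
= C(5,0)·12! - C(5,1)·11! + C(5,2)·10! - C(5,3)·9! + C(5,4)·8! - C(5,5)·7!
= 479001600 - 199584000 + 36288000 - 3628800 + 201600 - 5040
= 312273360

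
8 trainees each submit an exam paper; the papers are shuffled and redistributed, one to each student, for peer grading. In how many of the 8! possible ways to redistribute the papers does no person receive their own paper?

14833

The number of derangements of 8 is !8 = Σ_{k=0}^{8} (-1)^k·8!/k!
= 8! - 8!/1! + 8!/2! - 8!/3! + 8!/4! - 8!/5! + 8!/6! - 8!/7! + 8!/8!
= 40320 - 40320 + 20160 - 6720 + 1680 - 336 + 56 - 8 + 1
= 14833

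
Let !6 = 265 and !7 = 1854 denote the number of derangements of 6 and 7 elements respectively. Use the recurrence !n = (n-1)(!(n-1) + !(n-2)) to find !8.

14833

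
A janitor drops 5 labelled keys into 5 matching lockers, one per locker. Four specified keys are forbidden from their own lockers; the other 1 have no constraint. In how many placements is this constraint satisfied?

Inclusion-exclusion on the 4 forbidden self-matches:
Σ_{j=0}^{4} (-1)^j C(4,j)(5-j)!
= C(4,0)·5! - C(4,1)·4! + C(4,2)·3! - C(4,3)·2! + C(4,4)·1!
= 120 - 96 + 36 - 8 + 1
= 53

53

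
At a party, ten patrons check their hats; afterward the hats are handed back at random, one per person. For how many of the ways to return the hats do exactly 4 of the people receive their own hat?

55650

Pick the 4 fixed positions: C(10,4) = 210 ways.
The other 6 form a derangement: !6 = 265.
Total: 210 × 265 = 55650.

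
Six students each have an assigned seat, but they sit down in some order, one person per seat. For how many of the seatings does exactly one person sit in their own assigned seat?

Pick the single fixed position: C(6,1) = 6 ways.
The other 5 form a derangement: !5 = 44.
Total: 6 × 44 = 264.

264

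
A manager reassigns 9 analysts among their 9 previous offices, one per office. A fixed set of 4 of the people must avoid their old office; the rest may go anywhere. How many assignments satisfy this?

Let A_j be the event that the j-th constrained one is fixed. By inclusion-exclusion over the 4 events:
Σ_{j=0}^{4} (-1)^j C(4,j)(9-j)!
= C(4,0)·9! - C(4,1)·8! + C(4,2)·7! - C(4,3)·6! + C(4,4)·5!
= 362880 - 161280 + 30240 - 2880 + 120
= 229080

229080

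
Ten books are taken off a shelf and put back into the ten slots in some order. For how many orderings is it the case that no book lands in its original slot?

1334961

!10 is the nearest integer to 10!/e.
10! = 3628800, and 3628800/e ≈ 1334960.92, so !10 = 1334961.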